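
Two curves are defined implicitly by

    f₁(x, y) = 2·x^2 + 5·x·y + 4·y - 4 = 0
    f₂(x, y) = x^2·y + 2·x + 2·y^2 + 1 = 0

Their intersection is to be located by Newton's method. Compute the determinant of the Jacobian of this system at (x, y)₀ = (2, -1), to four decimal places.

28.0000

J = [[4·x + 5·y, 5·x + 4], [2·x·y + 2, x^2 + 4·y]].
At the point, J = [[3.0000, 14.0000], [-2.0000, 0.0000]].
det J = 28.0000.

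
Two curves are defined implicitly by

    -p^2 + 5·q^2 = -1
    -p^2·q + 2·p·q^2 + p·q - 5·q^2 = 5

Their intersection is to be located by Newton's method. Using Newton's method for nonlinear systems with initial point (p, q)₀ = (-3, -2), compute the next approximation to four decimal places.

(-1.3889, -0.9167)

At (-3, -2): F = (12.0000, -25.0000).
Jacobian J = [[-2·p, 10·q], [-2·p·q + 2·q^2 + q, -p^2 + 4·p·q + p - 10·q]].
At the point, J = [[6.0000, -20.0000], [-6.0000, 32.0000]] (det J = 72.0000).
Solving J·Δ = −F gives Δ = (1.6111, 1.0833).
Then the next iterate is (p, q)₁ = (-1.3889, -0.9167).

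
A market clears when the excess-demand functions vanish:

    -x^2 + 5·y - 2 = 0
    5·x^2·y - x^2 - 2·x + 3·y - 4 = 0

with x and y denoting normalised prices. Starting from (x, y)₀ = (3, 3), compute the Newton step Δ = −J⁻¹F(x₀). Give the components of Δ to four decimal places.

At (3, 3): F = (4.0000, 125.0000).
Jacobian J = [[-2·x, 5], [10·x·y - 2·x - 2, 5·x^2 + 3]].
At the point, J = [[-6.0000, 5.0000], [82.0000, 48.0000]] (det J = -698.0000).
Solving J·Δ = −F gives Δ = (-0.6203, -1.5444).

(-0.6203, -1.5444)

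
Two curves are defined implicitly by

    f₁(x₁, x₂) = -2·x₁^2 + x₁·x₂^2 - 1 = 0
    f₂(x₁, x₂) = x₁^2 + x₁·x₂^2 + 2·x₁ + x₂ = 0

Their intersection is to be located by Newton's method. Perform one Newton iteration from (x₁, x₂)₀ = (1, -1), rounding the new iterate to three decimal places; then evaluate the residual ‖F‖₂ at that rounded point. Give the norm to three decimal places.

At (1, -1): F = (-2.000, 3.000).
Jacobian J = [[-4·x₁ + x₂^2, 2·x₁·x₂], [2·x₁ + x₂^2 + 2, 2·x₁·x₂ + 1]].
At the point, J = [[-3.000, -2.000], [5.000, -1.000]] (det J = 13.000).
Solving J·Δ = −F gives Δ = (-0.615, -0.077).
Then the next iterate is (x₁, x₂)₁ = (0.385, -1.077).
Re-evaluating at (0.385, -1.077): F = (-0.84988, 0.28780), so ‖F‖₂ = 0.897.

0.897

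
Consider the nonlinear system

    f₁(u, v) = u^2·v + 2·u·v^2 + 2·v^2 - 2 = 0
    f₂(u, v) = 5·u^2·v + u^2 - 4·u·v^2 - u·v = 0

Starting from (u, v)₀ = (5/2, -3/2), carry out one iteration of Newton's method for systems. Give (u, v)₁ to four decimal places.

(1.6925, -1.0392)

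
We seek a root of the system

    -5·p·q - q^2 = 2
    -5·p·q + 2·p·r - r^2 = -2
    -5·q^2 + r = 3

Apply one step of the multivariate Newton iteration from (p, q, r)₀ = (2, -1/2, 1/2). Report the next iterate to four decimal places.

(5.5887, 0.8024, -2.2621)

At (2, -1/2, 1/2): F = (2.7500, 8.7500, -3.7500).
Jacobian J = [[-5·q, -5·p - 2·q, 0], [-5·q + 2·r, -5·p, 2·p - 2·r], [0, -10·q, 1]].
At the point, J = [[2.5000, -9.0000, 0.0000], [3.5000, -10.0000, 3.0000], [0.0000, 5.0000, 1.0000]] (det J = -31.0000).
Solving J·Δ = −F gives Δ = (3.5887, 1.3024, -2.7621).
Then the next iterate is (p, q, r)₁ = (5.5887, 0.8024, -2.2621).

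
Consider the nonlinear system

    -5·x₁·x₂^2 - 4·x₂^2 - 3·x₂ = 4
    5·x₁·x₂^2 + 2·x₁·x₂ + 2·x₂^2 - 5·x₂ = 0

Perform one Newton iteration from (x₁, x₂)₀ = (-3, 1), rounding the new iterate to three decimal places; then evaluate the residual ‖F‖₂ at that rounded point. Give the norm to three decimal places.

At (-3, 1): F = (4.000, -24.000).
Jacobian J = [[-5·x₂^2, -10·x₁·x₂ - 8·x₂ - 3], [5·x₂^2 + 2·x₂, 10·x₁·x₂ + 2·x₁ + 4·x₂ - 5]].
At the point, J = [[-5.000, 19.000], [7.000, -37.000]] (det J = 52.000).
Solving J·Δ = −F gives Δ = (-5.923, -1.769).
Then the next iterate is (x₁, x₂)₁ = (-8.923, -0.769).
Re-evaluating at (-8.923, -0.769): F = (22.32513, -7.63228), so ‖F‖₂ = 23.594.

23.594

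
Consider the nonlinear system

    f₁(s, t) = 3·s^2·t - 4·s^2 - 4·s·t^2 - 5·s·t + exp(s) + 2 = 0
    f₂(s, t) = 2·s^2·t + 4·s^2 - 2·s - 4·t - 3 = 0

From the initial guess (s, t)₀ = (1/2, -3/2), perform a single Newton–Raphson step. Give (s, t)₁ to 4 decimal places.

At (1/2, -3/2): F = (0.773721, 2.2500).
Jacobian J = [[6·s·t - 8·s - 4·t^2 - 5·t + exp(s), 3·s^2 - 8·s·t - 5·s], [4·s·t + 8·s - 2, 2·s^2 - 4]].
At the point, J = [[-8.351279, 4.2500], [-1.0000, -3.5000]] (det J = 33.479476).
Solving J·Δ = −F gives Δ = (0.3665, 0.5381).
Then the next iterate is (s, t)₁ = (0.8665, -0.9619).

(0.8665, -0.9619)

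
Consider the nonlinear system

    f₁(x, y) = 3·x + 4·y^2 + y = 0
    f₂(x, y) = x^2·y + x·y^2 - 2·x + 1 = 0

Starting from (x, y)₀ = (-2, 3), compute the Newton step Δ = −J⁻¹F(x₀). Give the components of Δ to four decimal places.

At (-2, 3): F = (33.0000, -1.0000).
Jacobian J = [[3, 8·y + 1], [2·x·y + y^2 - 2, x^2 + 2·x·y]].
At the point, J = [[3.0000, 25.0000], [-5.0000, -8.0000]] (det J = 101.0000).
Solving J·Δ = −F gives Δ = (2.3663, -1.6040).

(2.3663, -1.6040)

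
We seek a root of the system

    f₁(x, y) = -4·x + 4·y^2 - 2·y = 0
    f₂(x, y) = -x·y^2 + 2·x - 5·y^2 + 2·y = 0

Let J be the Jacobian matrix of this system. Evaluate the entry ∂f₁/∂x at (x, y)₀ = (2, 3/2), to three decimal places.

-4.000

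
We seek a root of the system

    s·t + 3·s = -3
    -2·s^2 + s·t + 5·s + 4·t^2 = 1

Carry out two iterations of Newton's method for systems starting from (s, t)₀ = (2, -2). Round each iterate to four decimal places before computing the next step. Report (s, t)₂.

(-10.0912, 2.8201)

At (2, -2): F = (5.0000, 13.0000).
Jacobian J = [[t + 3, s], [-4·s + t + 5, s + 8·t]].
At the point, J = [[1.0000, 2.0000], [-5.0000, -14.0000]] (det J = -4.0000).
Solving J·Δ = −F gives Δ = (-24.0000, 9.5000).
Then the next iterate is (s, t)₁ = (-22.0000, 7.5000).
Round to (-22.0000, 7.5000) and repeat: F = (-228.0000, -1019.0000), J = [[10.5000, -22.0000], [100.5000, 38.0000]].
Δ = (11.9088, -4.6799), so (s, t)₂ = (-10.0912, 2.8201).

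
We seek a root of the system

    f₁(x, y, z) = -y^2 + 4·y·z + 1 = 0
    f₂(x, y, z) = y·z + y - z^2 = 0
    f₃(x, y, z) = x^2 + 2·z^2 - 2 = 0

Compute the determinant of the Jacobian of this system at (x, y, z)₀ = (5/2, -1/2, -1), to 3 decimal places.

-22.500

J = [[0, -2·y + 4·z, 4·y], [0, z + 1, y - 2·z], [2·x, 0, 4·z]].
At the point, J = [[0.000, -3.000, -2.000], [0.000, 0.000, 1.500], [5.000, 0.000, -4.000]].
det J = -22.500.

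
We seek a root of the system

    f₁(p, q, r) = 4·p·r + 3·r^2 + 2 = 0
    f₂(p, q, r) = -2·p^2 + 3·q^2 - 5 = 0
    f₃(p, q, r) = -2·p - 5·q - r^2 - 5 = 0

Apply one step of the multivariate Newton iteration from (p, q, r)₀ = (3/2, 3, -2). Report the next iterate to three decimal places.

(-0.812, 1.257, 1.416)

At (3/2, 3, -2): F = (2.000, 17.500, -27.000).
Jacobian J = [[4·r, 0, 4·p + 6·r], [-4·p, 6·q, 0], [-2, -5, -2·r]].
At the point, J = [[-8.000, 0.000, -6.000], [-6.000, 18.000, 0.000], [-2.000, -5.000, 4.000]] (det J = -972.000).
Solving J·Δ = −F gives Δ = (-2.312, -1.743, 3.416).
Then the next iterate is (p, q, r)₁ = (-0.812, 1.257, 1.416).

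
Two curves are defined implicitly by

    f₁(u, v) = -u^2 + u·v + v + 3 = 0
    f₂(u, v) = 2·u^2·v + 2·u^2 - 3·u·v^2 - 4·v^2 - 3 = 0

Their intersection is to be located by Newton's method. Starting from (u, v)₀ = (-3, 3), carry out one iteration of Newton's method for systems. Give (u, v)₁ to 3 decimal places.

At (-3, 3): F = (-12.000, 114.000).
Jacobian J = [[-2·u + v, u + 1], [4·u·v + 4·u - 3·v^2, 2·u^2 - 6·u·v - 8·v]].
At the point, J = [[9.000, -2.000], [-75.000, 48.000]] (det J = 282.000).
Solving J·Δ = −F gives Δ = (1.234, -0.447).
Then the next iterate is (u, v)₁ = (-1.766, 2.553).

(-1.766, 2.553)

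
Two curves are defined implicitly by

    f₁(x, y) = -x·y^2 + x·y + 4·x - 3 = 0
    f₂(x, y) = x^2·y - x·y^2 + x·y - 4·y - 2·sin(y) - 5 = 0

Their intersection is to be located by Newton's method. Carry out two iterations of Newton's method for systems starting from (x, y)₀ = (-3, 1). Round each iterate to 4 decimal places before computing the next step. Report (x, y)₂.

(-1.7603, 2.7575)

At (-3, 1): F = (-15.0000, -1.682942).
Jacobian J = [[-y^2 + y + 4, -2·x·y + x], [2·x·y - y^2 + y, x^2 - 2·x·y + x - 2·cos(y) - 4]].
At the point, J = [[4.0000, 3.0000], [-6.0000, 6.919395]] (det J = 45.677582).
Solving J·Δ = −F gives Δ = (2.1617, 2.1177).
Then the next iterate is (x, y)₁ = (-0.8383, 3.1177).
Round to (-0.8383, 3.1177) and repeat: F = (-0.818447, -9.792874), J = [[-2.602353, 4.388836], [-11.829489, 3.091012]].
Δ = (-0.9220, -0.3602), so (x, y)₂ = (-1.7603, 2.7575).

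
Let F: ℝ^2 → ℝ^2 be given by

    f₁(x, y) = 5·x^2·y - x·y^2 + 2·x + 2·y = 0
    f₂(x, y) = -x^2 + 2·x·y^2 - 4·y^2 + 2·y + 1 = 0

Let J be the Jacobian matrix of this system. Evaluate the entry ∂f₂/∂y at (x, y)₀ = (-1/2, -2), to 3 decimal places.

22.000

∂f₂/∂y = 4·x·y - 8·y + 2.
At (-1/2, -2) this is 22.000.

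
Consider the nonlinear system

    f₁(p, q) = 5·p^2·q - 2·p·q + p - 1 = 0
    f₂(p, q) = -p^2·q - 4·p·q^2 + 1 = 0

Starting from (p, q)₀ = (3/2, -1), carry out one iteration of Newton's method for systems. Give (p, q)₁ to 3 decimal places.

At (3/2, -1): F = (-7.750, -2.750).
Jacobian J = [[10·p·q - 2·q + 1, 5·p^2 - 2·p], [-2·p·q - 4·q^2, -p^2 - 8·p·q]].
At the point, J = [[-12.000, 8.250], [-1.000, 9.750]] (det J = -108.750).
Solving J·Δ = −F gives Δ = (-0.486, 0.232).
Then the next iterate is (p, q)₁ = (1.014, -0.768).

(1.014, -0.768)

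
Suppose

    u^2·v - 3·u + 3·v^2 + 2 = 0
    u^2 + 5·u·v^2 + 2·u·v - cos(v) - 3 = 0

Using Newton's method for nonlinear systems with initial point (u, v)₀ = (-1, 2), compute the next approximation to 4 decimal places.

(-1.4924, 0.2733)

At (-1, 2): F = (19.0000, -25.583853).
Jacobian J = [[2·u·v - 3, u^2 + 6·v], [2·u + 5·v^2 + 2·v, 10·u·v + 2·u + sin(v)]].
At the point, J = [[-7.0000, 13.0000], [22.0000, -21.090703]] (det J = -138.365082).
Solving J·Δ = −F gives Δ = (-0.4924, -1.7267).
Then the next iterate is (u, v)₁ = (-1.4924, 0.2733).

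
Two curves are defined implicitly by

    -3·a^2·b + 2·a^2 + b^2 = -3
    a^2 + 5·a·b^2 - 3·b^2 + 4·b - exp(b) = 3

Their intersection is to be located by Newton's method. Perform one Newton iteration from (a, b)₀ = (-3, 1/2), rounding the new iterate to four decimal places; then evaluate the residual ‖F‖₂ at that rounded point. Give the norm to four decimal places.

At (-3, 1/2): F = (7.7500, 1.851279).
Jacobian J = [[-6·a·b + 4·a, -3·a^2 + 2·b], [2·a + 5·b^2, 10·a·b - 6·b - exp(b) + 4]].
At the point, J = [[-3.0000, -26.0000], [-4.7500, -15.648721]] (det J = -76.553836).
Solving J·Δ = −F gives Δ = (-0.9555, 0.4083).
Then the next iterate is (a, b)₁ = (-3.9555, 0.9083).
Re-evaluating at (-3.9555, 0.9083): F = (-7.516762, -4.992563), so ‖F‖₂ = 9.0237.

9.0237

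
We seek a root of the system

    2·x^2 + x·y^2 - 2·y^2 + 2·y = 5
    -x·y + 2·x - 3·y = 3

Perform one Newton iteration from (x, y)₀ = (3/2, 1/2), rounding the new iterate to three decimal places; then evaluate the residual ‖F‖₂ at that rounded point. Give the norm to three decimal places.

At (3/2, 1/2): F = (0.375, -2.250).
Jacobian J = [[4·x + y^2, 2·x·y - 4·y + 2], [-y + 2, -x - 3]].
At the point, J = [[6.250, 1.500], [1.500, -4.500]] (det J = -30.375).
Solving J·Δ = −F gives Δ = (0.056, -0.481).
Then the next iterate is (x, y)₁ = (1.556, 0.019).
Re-evaluating at (1.556, 0.019): F = (-0.11989, 0.02544), so ‖F‖₂ = 0.123.

0.123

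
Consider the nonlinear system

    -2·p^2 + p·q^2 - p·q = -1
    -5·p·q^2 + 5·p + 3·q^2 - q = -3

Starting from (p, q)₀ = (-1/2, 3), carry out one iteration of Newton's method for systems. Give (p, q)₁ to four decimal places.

(-0.7404, 1.2308)

At (-1/2, 3): F = (-2.5000, 47.0000).
Jacobian J = [[-4·p + q^2 - q, 2·p·q - p], [-5·q^2 + 5, -10·p·q + 6·q - 1]].
At the point, J = [[8.0000, -2.5000], [-40.0000, 32.0000]] (det J = 156.0000).
Solving J·Δ = −F gives Δ = (-0.2404, -1.7692).
Then the next iterate is (p, q)₁ = (-0.7404, 1.2308).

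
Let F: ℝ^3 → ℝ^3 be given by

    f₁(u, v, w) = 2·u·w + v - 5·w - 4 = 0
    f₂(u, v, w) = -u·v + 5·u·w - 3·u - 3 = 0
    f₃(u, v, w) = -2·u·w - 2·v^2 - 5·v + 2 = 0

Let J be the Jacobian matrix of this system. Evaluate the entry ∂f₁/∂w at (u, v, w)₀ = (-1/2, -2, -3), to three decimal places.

-6.000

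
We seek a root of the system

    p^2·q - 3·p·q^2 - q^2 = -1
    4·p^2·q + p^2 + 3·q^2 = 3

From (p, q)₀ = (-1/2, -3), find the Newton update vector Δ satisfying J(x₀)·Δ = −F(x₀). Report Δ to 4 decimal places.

At (-1/2, -3): F = (4.7500, 21.2500).
Jacobian J = [[2·p·q - 3·q^2, p^2 - 6·p·q - 2·q], [8·p·q + 2·p, 4·p^2 + 6·q]].
At the point, J = [[-24.0000, -2.7500], [11.0000, -17.0000]] (det J = 438.2500).
Solving J·Δ = −F gives Δ = (0.0509, 1.2829).

(0.0509, 1.2829)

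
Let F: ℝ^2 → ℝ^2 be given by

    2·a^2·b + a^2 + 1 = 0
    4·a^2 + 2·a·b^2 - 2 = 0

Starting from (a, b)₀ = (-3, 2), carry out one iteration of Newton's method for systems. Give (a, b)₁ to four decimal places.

At (-3, 2): F = (46.0000, 10.0000).
Jacobian J = [[4·a·b + 2·a, 2·a^2], [8·a + 2·b^2, 4·a·b]].
At the point, J = [[-30.0000, 18.0000], [-16.0000, -24.0000]] (det J = 1008.0000).
Solving J·Δ = −F gives Δ = (1.2738, -0.4325).
Then the next iterate is (a, b)₁ = (-1.7262, 1.5675).

(-1.7262, 1.5675)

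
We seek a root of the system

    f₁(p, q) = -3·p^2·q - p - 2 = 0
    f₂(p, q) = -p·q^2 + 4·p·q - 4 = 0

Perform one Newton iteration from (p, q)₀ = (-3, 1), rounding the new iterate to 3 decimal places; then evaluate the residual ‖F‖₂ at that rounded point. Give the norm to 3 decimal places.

At (-3, 1): F = (-26.000, -13.000).
Jacobian J = [[-6·p·q - 1, -3·p^2], [-q^2 + 4·q, -2·p·q + 4·p]].
At the point, J = [[17.000, -27.000], [3.000, -6.000]] (det J = -21.000).
Solving J·Δ = −F gives Δ = (-9.286, -6.810).
Then the next iterate is (p, q)₁ = (-12.286, -5.810).
Re-evaluating at (-12.286, -5.810): F = (2641.27122, 696.25408), so ‖F‖₂ = 2731.498.

2731.498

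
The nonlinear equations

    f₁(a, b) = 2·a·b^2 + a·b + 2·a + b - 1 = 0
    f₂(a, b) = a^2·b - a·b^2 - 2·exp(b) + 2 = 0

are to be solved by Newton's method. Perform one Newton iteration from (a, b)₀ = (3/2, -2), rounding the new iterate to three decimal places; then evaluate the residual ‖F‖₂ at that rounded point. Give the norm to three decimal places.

At (3/2, -2): F = (9.000, -8.77067).
Jacobian J = [[2·b^2 + b + 2, 4·a·b + a + 1], [2·a·b - b^2, a^2 - 2·a·b - 2·exp(b)]].
At the point, J = [[8.000, -9.500], [-10.000, 7.97933]] (det J = -31.16536).
Solving J·Δ = −F gives Δ = (-0.369, 0.636).
Then the next iterate is (a, b)₁ = (1.131, -1.364).
Re-evaluating at (1.131, -1.364): F = (2.56376, -2.36027), so ‖F‖₂ = 3.485.

3.485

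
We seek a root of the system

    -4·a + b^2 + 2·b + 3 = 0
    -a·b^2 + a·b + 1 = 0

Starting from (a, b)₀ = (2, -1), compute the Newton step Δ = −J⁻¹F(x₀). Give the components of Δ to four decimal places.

(-1.5000, 0.0000)

At (2, -1): F = (-6.0000, -3.0000).
Jacobian J = [[-4, 2·b + 2], [-b^2 + b, -2·a·b + a]].
At the point, J = [[-4.0000, 0.0000], [-2.0000, 6.0000]] (det J = -24.0000).
Solving J·Δ = −F gives Δ = (-1.5000, 0.0000).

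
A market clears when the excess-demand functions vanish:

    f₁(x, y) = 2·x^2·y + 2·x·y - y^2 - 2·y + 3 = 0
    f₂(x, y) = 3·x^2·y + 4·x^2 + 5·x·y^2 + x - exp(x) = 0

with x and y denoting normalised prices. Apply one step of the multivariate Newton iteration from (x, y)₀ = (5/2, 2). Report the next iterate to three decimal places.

At (5/2, 2): F = (30.000, 102.81751).
Jacobian J = [[4·x·y + 2·y, 2·x^2 + 2·x - 2·y - 2], [6·x·y + 8·x + 5·y^2 - exp(x) + 1, 3·x^2 + 10·x·y]].
At the point, J = [[24.000, 11.500], [58.81751, 68.750]] (det J = 973.59868).
Solving J·Δ = −F gives Δ = (-0.904, -0.722).
Then the next iterate is (x, y)₁ = (1.596, 1.278).

(1.596, 1.278)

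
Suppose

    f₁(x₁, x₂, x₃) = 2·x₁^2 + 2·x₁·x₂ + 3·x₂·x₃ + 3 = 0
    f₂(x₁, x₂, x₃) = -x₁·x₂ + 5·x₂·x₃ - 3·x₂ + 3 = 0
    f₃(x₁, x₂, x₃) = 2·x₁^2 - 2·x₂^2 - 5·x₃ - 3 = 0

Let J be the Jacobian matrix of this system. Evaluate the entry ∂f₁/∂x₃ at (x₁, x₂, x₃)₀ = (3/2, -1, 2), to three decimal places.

∂f₁/∂x₃ = 3·x₂.
At (3/2, -1, 2) this is -3.000.

-3.000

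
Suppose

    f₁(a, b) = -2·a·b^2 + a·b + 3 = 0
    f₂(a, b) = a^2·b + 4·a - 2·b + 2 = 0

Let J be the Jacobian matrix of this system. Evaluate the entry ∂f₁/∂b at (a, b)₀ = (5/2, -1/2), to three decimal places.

7.500

∂f₁/∂b = -4·a·b + a.
At (5/2, -1/2) this is 7.500.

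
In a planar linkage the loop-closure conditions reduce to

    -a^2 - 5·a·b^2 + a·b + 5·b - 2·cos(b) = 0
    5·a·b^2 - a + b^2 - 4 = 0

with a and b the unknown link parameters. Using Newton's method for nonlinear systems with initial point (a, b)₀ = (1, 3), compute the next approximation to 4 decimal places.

(1.4172, 1.1290)

At (1, 3): F = (-26.020015, 49.0000).
Jacobian J = [[-2·a - 5·b^2 + b, -10·a·b + a + 2·sin(b) + 5], [5·b^2 - 1, 10·a·b + 2·b]].
At the point, J = [[-44.0000, -23.717760], [44.0000, 36.0000]] (det J = -540.418561).
Solving J·Δ = −F gives Δ = (0.4172, -1.8710).
Then the next iterate is (a, b)₁ = (1.4172, 1.1290).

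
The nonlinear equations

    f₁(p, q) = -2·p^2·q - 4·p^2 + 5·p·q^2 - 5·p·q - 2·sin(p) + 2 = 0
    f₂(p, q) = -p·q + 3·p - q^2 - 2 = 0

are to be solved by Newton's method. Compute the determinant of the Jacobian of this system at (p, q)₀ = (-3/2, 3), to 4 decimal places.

-269.3634

J = [[-4·p·q - 8·p + 5·q^2 - 5·q - 2·cos(p), -2·p^2 + 10·p·q - 5·p], [-q + 3, -p - 2·q]].
At the point, J = [[59.858526, -42.0000], [0.0000, -4.5000]].
det J = -269.3634.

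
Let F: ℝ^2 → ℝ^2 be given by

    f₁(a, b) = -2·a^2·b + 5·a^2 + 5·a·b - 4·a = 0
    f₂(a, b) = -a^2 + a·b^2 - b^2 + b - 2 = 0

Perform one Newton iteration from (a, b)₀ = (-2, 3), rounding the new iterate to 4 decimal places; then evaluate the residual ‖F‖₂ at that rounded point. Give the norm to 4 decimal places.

541.6912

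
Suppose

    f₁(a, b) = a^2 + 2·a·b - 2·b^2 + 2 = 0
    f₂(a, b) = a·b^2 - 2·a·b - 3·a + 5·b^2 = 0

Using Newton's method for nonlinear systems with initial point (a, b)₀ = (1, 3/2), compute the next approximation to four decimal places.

At (1, 3/2): F = (1.5000, 7.5000).
Jacobian J = [[2·a + 2·b, 2·a - 4·b], [b^2 - 2·b - 3, 2·a·b - 2·a + 10·b]].
At the point, J = [[5.0000, -4.0000], [-3.7500, 16.0000]] (det J = 65.0000).
Solving J·Δ = −F gives Δ = (-0.8308, -0.6635).
Then the next iterate is (a, b)₁ = (0.1692, 0.8365).

(0.1692, 0.8365)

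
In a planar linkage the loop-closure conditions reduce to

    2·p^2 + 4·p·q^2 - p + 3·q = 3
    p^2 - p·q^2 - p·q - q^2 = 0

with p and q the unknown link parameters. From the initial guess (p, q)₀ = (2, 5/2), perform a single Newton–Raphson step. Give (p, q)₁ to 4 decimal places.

(1.4724, 1.4857)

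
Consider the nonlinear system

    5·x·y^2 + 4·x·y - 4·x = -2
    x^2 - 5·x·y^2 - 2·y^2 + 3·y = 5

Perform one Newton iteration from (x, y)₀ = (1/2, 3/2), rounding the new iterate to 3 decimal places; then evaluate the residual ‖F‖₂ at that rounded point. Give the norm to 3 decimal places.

At (1/2, 3/2): F = (8.625, -10.375).
Jacobian J = [[5·y^2 + 4·y - 4, 10·x·y + 4·x], [2·x - 5·y^2, -10·x·y - 4·y + 3]].
At the point, J = [[13.250, 9.500], [-10.250, -10.500]] (det J = -41.750).
Solving J·Δ = −F gives Δ = (0.192, -1.175).
Then the next iterate is (x, y)₁ = (0.692, 0.325).
Re-evaluating at (0.692, 0.325): F = (0.49706, -4.12285), so ‖F‖₂ = 4.153.

4.153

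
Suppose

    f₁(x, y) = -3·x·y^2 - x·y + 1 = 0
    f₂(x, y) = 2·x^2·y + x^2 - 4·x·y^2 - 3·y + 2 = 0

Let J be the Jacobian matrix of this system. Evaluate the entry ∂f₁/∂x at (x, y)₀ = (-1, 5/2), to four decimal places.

-21.2500

∂f₁/∂x = -3·y^2 - y.
At (-1, 5/2) this is -21.2500.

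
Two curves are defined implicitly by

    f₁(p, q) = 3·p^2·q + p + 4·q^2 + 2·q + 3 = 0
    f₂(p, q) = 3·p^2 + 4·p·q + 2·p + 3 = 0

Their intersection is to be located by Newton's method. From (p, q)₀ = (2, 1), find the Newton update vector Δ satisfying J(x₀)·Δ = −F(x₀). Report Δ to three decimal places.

(-1.404, -0.216)

At (2, 1): F = (23.000, 27.000).
Jacobian J = [[6·p·q + 1, 3·p^2 + 8·q + 2], [6·p + 4·q + 2, 4·p]].
At the point, J = [[13.000, 22.000], [18.000, 8.000]] (det J = -292.000).
Solving J·Δ = −F gives Δ = (-1.404, -0.216).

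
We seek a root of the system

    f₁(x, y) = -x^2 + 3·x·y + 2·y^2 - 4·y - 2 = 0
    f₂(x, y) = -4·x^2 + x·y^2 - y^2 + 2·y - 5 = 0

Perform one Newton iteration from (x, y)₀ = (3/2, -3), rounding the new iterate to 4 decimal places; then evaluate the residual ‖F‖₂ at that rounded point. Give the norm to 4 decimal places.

At (3/2, -3): F = (12.2500, -15.5000).
Jacobian J = [[-2·x + 3·y, 3·x + 4·y - 4], [-8·x + y^2, 2·x·y - 2·y + 2]].
At the point, J = [[-12.0000, -11.5000], [-3.0000, -1.0000]] (det J = -22.5000).
Solving J·Δ = −F gives Δ = (-8.4667, 9.9000).
Then the next iterate is (x, y)₁ = (-6.9667, 6.9000).
Re-evaluating at (-6.9667, 6.9000): F = (-127.125599, -564.634223), so ‖F‖₂ = 578.7683.

578.7683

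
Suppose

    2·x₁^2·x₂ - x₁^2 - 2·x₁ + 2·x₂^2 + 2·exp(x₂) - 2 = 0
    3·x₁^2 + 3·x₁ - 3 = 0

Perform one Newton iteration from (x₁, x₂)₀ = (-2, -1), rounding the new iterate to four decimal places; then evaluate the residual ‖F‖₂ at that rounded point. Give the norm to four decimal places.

At (-2, -1): F = (-7.264241, 3.0000).
Jacobian J = [[4·x₁·x₂ - 2·x₁ - 2, 2·x₁^2 + 4·x₂ + 2·exp(x₂)], [6·x₁ + 3, 0]].
At the point, J = [[10.0000, 4.735759], [-9.0000, 0.0000]] (det J = 42.621830).
Solving J·Δ = −F gives Δ = (0.3333, 0.8300).
Then the next iterate is (x₁, x₂)₁ = (-1.6667, -0.1700).
Re-evaluating at (-1.6667, -0.1700): F = (-0.643841, 0.333567), so ‖F‖₂ = 0.7251.

0.7251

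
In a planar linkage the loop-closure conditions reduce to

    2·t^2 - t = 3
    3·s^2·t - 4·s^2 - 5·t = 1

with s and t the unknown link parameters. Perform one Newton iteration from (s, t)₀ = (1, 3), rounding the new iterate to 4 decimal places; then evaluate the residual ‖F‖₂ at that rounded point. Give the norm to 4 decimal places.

5.0279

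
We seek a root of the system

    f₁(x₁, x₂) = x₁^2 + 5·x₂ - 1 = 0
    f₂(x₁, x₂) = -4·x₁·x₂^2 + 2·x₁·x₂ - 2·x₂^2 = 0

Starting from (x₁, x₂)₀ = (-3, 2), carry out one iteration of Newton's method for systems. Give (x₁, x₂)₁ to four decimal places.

(0.2778, 2.3333)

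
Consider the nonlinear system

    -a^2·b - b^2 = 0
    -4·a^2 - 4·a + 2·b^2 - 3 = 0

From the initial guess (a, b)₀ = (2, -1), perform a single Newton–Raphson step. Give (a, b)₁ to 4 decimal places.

At (2, -1): F = (3.0000, -25.0000).
Jacobian J = [[-2·a·b, -a^2 - 2·b], [-8·a - 4, 4·b]].
At the point, J = [[4.0000, -2.0000], [-20.0000, -4.0000]] (det J = -56.0000).
Solving J·Δ = −F gives Δ = (-1.1071, -0.7143).
Then the next iterate is (a, b)₁ = (0.8929, -1.7143).

(0.8929, -1.7143)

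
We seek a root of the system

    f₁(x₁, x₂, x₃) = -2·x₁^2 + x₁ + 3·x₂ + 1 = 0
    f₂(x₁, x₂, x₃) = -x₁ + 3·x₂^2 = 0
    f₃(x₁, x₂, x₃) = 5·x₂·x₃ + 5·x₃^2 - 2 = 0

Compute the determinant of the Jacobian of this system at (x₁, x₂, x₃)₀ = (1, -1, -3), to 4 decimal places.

-735.0000

J = [[-4·x₁ + 1, 3, 0], [-1, 6·x₂, 0], [0, 5·x₃, 5·x₂ + 10·x₃]].
At the point, J = [[-3.0000, 3.0000, 0.0000], [-1.0000, -6.0000, 0.0000], [0.0000, -15.0000, -35.0000]].
det J = -735.0000.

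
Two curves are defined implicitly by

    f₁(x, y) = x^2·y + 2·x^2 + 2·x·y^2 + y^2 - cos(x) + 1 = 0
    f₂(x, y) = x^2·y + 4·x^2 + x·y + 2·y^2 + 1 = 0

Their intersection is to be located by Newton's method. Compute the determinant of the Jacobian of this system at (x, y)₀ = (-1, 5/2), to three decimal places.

J = [[2·x·y + 4·x + 2·y^2 + sin(x), x^2 + 4·x·y + 2·y], [2·x·y + 8·x + y, x^2 + x + 4·y]].
At the point, J = [[2.65853, -4.000], [-10.500, 10.000]].
det J = -15.415.

-15.415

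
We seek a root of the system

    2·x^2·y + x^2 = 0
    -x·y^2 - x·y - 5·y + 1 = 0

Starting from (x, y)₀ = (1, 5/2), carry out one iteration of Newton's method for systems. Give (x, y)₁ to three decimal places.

At (1, 5/2): F = (6.000, -20.250).
Jacobian J = [[4·x·y + 2·x, 2·x^2], [-y^2 - y, -2·x·y - x - 5]].
At the point, J = [[12.000, 2.000], [-8.750, -11.000]] (det J = -114.500).
Solving J·Δ = −F gives Δ = (-0.223, -1.664).
Then the next iterate is (x, y)₁ = (0.777, 0.836).

(0.777, 0.836)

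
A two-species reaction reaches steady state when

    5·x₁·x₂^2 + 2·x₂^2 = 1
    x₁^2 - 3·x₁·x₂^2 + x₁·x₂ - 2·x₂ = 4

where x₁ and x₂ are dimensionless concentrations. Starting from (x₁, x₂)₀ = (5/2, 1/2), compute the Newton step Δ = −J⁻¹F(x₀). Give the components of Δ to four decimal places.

(-0.3535, -0.1506)

At (5/2, 1/2): F = (2.6250, 0.6250).
Jacobian J = [[5·x₂^2, 10·x₁·x₂ + 4·x₂], [2·x₁ - 3·x₂^2 + x₂, -6·x₁·x₂ + x₁ - 2]].
At the point, J = [[1.2500, 14.5000], [4.7500, -7.0000]] (det J = -77.6250).
Solving J·Δ = −F gives Δ = (-0.3535, -0.1506).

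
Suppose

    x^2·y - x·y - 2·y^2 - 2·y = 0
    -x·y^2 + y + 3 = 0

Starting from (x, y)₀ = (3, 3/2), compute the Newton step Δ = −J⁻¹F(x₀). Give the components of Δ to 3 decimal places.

At (3, 3/2): F = (1.500, -2.250).
Jacobian J = [[2·x·y - y, x^2 - x - 4·y - 2], [-y^2, -2·x·y + 1]].
At the point, J = [[7.500, -2.000], [-2.250, -8.000]] (det J = -64.500).
Solving J·Δ = −F gives Δ = (-0.256, -0.209).

(-0.256, -0.209)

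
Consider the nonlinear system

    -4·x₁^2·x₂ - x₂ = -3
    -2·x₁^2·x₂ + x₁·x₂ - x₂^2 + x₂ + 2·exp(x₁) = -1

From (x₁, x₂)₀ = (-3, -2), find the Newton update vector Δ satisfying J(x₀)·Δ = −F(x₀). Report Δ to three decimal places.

(0.739, 1.122)

At (-3, -2): F = (77.000, 37.09957).
Jacobian J = [[-8·x₁·x₂, -4·x₁^2 - 1], [-4·x₁·x₂ + x₂ + 2·exp(x₁), -2·x₁^2 + x₁ - 2·x₂ + 1]].
At the point, J = [[-48.000, -37.000], [-25.90043, -16.000]] (det J = -190.31576).
Solving J·Δ = −F gives Δ = (0.739, 1.122).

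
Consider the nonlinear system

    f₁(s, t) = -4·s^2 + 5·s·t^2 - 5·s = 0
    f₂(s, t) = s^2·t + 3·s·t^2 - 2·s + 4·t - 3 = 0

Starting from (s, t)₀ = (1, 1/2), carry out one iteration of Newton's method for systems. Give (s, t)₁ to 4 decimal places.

At (1, 1/2): F = (-7.7500, -1.7500).
Jacobian J = [[-8·s + 5·t^2 - 5, 10·s·t], [2·s·t + 3·t^2 - 2, s^2 + 6·s·t + 4]].
At the point, J = [[-11.7500, 5.0000], [-0.2500, 8.0000]] (det J = -92.7500).
Solving J·Δ = −F gives Δ = (-0.5741, 0.2008).
Then the next iterate is (s, t)₁ = (0.4259, 0.7008).

(0.4259, 0.7008)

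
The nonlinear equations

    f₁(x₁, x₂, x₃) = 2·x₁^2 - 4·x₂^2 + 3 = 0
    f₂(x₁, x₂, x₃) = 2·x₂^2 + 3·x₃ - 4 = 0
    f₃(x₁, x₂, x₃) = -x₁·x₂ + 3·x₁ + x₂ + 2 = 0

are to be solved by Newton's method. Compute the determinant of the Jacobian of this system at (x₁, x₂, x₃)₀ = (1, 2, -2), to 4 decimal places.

J = [[4·x₁, -8·x₂, 0], [0, 4·x₂, 3], [-x₂ + 3, -x₁ + 1, 0]].
At the point, J = [[4.0000, -16.0000, 0.0000], [0.0000, 8.0000, 3.0000], [1.0000, 0.0000, 0.0000]].
det J = -48.0000.

-48.0000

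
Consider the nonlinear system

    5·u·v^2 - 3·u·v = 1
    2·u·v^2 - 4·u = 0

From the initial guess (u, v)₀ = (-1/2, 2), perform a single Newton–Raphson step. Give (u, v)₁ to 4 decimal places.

(0.1818, 2.1818)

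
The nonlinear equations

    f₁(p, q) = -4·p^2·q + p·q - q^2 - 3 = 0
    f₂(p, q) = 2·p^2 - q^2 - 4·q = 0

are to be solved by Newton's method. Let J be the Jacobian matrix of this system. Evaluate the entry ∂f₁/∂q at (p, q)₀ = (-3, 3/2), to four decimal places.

-42.0000

∂f₁/∂q = -4·p^2 + p - 2·q.
At (-3, 3/2) this is -42.0000.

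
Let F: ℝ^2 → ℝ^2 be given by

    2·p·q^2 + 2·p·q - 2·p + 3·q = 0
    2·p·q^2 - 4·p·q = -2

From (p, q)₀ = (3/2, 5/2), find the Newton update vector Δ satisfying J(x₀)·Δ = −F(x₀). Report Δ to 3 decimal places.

(-1.793, -0.141)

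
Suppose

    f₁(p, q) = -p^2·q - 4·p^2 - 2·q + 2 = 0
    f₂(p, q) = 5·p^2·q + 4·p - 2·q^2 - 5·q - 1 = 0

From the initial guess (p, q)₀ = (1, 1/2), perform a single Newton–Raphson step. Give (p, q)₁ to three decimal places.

At (1, 1/2): F = (-3.500, 2.500).
Jacobian J = [[-2·p·q - 8·p, -p^2 - 2], [10·p·q + 4, 5·p^2 - 4·q - 5]].
At the point, J = [[-9.000, -3.000], [9.000, -2.000]] (det J = 45.000).
Solving J·Δ = −F gives Δ = (-0.322, -0.200).
Then the next iterate is (p, q)₁ = (0.678, 0.300).

(0.678, 0.300)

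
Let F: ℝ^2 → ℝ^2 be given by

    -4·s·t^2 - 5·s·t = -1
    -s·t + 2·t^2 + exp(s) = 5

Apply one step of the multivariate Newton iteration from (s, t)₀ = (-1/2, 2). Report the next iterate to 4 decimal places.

(-0.1577, 1.5142)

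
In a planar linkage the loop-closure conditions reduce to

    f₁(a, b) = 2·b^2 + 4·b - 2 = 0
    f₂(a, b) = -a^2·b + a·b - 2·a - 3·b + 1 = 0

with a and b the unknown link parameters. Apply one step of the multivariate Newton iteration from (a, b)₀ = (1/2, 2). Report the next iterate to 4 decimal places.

(-0.6458, 0.8333)

At (1/2, 2): F = (14.0000, -5.5000).
Jacobian J = [[0, 4·b + 4], [-2·a·b + b - 2, -a^2 + a - 3]].
At the point, J = [[0.0000, 12.0000], [-2.0000, -2.7500]] (det J = 24.0000).
Solving J·Δ = −F gives Δ = (-1.1458, -1.1667).
Then the next iterate is (a, b)₁ = (-0.6458, 0.8333).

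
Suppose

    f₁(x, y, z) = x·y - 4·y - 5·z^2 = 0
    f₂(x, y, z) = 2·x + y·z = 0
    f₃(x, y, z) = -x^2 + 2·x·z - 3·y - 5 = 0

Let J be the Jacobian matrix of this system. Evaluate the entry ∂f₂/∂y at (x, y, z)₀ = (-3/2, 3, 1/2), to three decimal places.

0.500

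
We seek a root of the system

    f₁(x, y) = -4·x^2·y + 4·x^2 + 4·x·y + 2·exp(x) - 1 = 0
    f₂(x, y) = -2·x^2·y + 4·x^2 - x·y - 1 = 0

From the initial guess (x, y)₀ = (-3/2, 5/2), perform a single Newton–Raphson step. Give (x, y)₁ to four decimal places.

(-0.2839, 2.8694)

At (-3/2, 5/2): F = (-29.053740, 0.5000).
Jacobian J = [[-8·x·y + 8·x + 4·y + 2·exp(x), -4·x^2 + 4·x], [-4·x·y + 8·x - y, -2·x^2 - x]].
At the point, J = [[28.446260, -15.0000], [0.5000, -3.0000]] (det J = -77.838781).
Solving J·Δ = −F gives Δ = (1.2161, 0.3694).
Then the next iterate is (x, y)₁ = (-0.2839, 2.8694).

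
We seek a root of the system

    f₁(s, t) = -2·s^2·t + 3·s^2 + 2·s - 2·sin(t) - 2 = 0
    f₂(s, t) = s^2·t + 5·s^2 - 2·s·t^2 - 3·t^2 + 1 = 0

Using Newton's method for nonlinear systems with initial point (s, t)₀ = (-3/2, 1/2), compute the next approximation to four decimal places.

(-0.8031, -0.1789)

At (-3/2, 1/2): F = (-1.458851, 13.3750).
Jacobian J = [[-4·s·t + 6·s + 2, -2·s^2 - 2·cos(t)], [2·s·t + 10·s - 2·t^2, s^2 - 4·s·t - 6·t]].
At the point, J = [[-4.0000, -6.255165], [-17.0000, 2.2500]] (det J = -115.337807).
Solving J·Δ = −F gives Δ = (0.6969, -0.6789).
Then the next iterate is (s, t)₁ = (-0.8031, -0.1789).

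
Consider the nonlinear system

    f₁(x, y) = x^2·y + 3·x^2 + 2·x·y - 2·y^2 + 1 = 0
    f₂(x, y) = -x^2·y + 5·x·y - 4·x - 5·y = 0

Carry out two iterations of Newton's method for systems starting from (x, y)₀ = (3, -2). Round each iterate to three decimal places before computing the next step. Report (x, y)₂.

(-1.354, -0.585)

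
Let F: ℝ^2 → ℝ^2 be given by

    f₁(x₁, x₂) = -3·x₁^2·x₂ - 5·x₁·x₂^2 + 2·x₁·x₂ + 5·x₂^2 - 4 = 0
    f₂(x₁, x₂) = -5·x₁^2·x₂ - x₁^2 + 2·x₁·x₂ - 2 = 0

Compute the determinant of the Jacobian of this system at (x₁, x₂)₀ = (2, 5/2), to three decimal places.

J = [[-6·x₁·x₂ - 5·x₂^2 + 2·x₂, -3·x₁^2 - 10·x₁·x₂ + 2·x₁ + 10·x₂], [-10·x₁·x₂ - 2·x₁ + 2·x₂, -5·x₁^2 + 2·x₁]].
At the point, J = [[-56.250, -33.000], [-49.000, -16.000]].
det J = -717.000.

-717.000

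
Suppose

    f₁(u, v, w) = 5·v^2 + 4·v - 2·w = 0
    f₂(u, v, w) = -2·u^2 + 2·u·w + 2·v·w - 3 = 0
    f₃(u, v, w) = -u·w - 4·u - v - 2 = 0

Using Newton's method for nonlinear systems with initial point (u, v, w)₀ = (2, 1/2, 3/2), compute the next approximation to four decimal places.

At (2, 1/2, 3/2): F = (0.2500, -3.5000, -13.5000).
Jacobian J = [[0, 10·v + 4, -2], [-4·u + 2·w, 2·w, 2·u + 2·v], [-w - 4, -1, -u]].
At the point, J = [[0.0000, 9.0000, -2.0000], [-5.0000, 3.0000, 5.0000], [-5.5000, -1.0000, -2.0000]] (det J = -380.5000).
Solving J·Δ = −F gives Δ = (-1.9941, -0.2783, -1.1271).
Then the next iterate is (u, v, w)₁ = (0.0059, 0.2217, 0.3729).

(0.0059, 0.2217, 0.3729)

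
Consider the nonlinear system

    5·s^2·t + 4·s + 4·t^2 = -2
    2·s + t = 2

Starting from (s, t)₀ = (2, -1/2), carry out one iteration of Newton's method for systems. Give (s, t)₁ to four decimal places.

(1.3947, -0.7895)

At (2, -1/2): F = (1.0000, 1.5000).
Jacobian J = [[10·s·t + 4, 5·s^2 + 8·t], [2, 1]].
At the point, J = [[-6.0000, 16.0000], [2.0000, 1.0000]] (det J = -38.0000).
Solving J·Δ = −F gives Δ = (-0.6053, -0.2895).
Then the next iterate is (s, t)₁ = (1.3947, -0.7895).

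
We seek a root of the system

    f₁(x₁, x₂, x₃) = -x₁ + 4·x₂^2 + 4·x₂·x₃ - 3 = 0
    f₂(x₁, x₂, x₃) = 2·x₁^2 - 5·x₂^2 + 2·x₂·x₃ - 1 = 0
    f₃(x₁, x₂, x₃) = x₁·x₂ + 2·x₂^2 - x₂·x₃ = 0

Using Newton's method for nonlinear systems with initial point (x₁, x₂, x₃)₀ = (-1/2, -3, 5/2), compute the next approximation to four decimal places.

At (-1/2, -3, 5/2): F = (3.5000, -60.5000, 27.0000).
Jacobian J = [[-1, 8·x₂ + 4·x₃, 4·x₂], [4·x₁, -10·x₂ + 2·x₃, 2·x₂], [x₂, x₁ + 4·x₂ - x₃, -x₂]].
At the point, J = [[-1.0000, -14.0000, -12.0000], [-2.0000, 35.0000, -6.0000], [-3.0000, -15.0000, 3.0000]] (det J = -1971.0000).
Solving J·Δ = −F gives Δ = (0.1164, 1.4863, -1.4521).
Then the next iterate is (x₁, x₂, x₃)₁ = (-0.3836, -1.5137, 1.0479).

(-0.3836, -1.5137, 1.0479)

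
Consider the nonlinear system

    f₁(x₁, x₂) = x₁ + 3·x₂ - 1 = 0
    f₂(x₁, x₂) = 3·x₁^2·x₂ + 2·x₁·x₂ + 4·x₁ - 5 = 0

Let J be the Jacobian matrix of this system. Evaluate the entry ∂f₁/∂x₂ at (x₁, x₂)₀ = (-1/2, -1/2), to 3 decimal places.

3.000

∂f₁/∂x₂ = 3.
At (-1/2, -1/2) this is 3.000.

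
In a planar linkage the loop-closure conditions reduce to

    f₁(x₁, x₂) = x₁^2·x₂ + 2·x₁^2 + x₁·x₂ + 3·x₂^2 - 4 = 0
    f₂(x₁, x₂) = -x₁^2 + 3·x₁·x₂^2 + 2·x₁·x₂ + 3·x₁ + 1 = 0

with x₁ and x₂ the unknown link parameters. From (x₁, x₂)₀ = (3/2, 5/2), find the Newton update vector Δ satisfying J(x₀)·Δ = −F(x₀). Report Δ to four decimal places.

(0.0276, -1.5503)

At (3/2, 5/2): F = (28.6250, 38.8750).
Jacobian J = [[2·x₁·x₂ + 4·x₁ + x₂, x₁^2 + x₁ + 6·x₂], [-2·x₁ + 3·x₂^2 + 2·x₂ + 3, 6·x₁·x₂ + 2·x₁]].
At the point, J = [[16.0000, 18.7500], [23.7500, 25.5000]] (det J = -37.3125).
Solving J·Δ = −F gives Δ = (0.0276, -1.5503).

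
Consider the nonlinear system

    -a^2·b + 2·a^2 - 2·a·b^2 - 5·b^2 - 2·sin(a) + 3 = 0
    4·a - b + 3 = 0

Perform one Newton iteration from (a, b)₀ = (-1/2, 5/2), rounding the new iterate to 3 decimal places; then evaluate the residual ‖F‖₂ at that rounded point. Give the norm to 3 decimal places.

4.208

At (-1/2, 5/2): F = (-21.16615, -1.500).
Jacobian J = [[-2·a·b + 4·a - 2·b^2 - 2·cos(a), -a^2 - 4·a·b - 10·b], [4, -1]].
At the point, J = [[-13.75517, -20.250], [4.000, -1.000]] (det J = 94.75517).
Solving J·Δ = −F gives Δ = (0.097, -1.111).
Then the next iterate is (a, b)₁ = (-0.403, 1.389).
Re-evaluating at (-0.403, 1.389): F = (-4.20798, -0.001), so ‖F‖₂ = 4.208.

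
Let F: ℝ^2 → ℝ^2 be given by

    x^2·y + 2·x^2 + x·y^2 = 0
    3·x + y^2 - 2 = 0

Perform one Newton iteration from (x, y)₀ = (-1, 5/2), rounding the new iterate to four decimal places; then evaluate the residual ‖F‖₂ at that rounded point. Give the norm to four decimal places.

At (-1, 5/2): F = (-1.7500, 1.2500).
Jacobian J = [[2·x·y + 4·x + y^2, x^2 + 2·x·y], [3, 2·y]].
At the point, J = [[-2.7500, -4.0000], [3.0000, 5.0000]] (det J = -1.7500).
Solving J·Δ = −F gives Δ = (-2.1429, 1.0357).
Then the next iterate is (x, y)₁ = (-3.1429, 3.5357).
Re-evaluating at (-3.1429, 3.5357): F = (15.390709, 1.072474), so ‖F‖₂ = 15.4280.

15.4280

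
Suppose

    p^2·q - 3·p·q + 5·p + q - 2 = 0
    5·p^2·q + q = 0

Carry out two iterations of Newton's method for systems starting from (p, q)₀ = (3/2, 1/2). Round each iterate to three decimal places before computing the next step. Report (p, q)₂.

At (3/2, 1/2): F = (4.875, 6.125).
Jacobian J = [[2·p·q - 3·q + 5, p^2 - 3·p + 1], [10·p·q, 5·p^2 + 1]].
At the point, J = [[5.000, -1.250], [7.500, 12.250]] (det J = 70.625).
Solving J·Δ = −F gives Δ = (-0.954, 0.084).
Then the next iterate is (p, q)₁ = (0.546, 0.584).
Round to (0.546, 0.584) and repeat: F = (0.53151, 1.45450), J = [[3.88573, -0.33988], [3.18864, 2.49058]].
Δ = (-0.169, -0.368), so (p, q)₂ = (0.377, 0.216).

(0.377, 0.216)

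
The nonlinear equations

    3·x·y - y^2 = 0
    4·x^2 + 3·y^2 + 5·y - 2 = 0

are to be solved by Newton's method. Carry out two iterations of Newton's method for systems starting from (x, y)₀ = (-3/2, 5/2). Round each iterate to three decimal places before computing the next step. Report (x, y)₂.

(-1.015, 0.169)

At (-3/2, 5/2): F = (-17.500, 38.250).
Jacobian J = [[3·y, 3·x - 2·y], [8·x, 6·y + 5]].
At the point, J = [[7.500, -9.500], [-12.000, 20.000]] (det J = 36.000).
Solving J·Δ = −F gives Δ = (-0.372, -2.135).
Then the next iterate is (x, y)₁ = (-1.872, 0.365).
Round to (-1.872, 0.365) and repeat: F = (-2.18307, 14.24221), J = [[1.095, -6.346], [-14.976, 7.190]].
Δ = (0.857, -0.196), so (x, y)₂ = (-1.015, 0.169).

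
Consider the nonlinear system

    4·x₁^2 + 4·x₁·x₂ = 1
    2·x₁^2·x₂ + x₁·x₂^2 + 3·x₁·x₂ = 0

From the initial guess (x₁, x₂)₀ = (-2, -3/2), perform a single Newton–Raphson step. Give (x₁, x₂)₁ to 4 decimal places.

At (-2, -3/2): F = (27.0000, -7.5000).
Jacobian J = [[8·x₁ + 4·x₂, 4·x₁], [4·x₁·x₂ + x₂^2 + 3·x₂, 2·x₁^2 + 2·x₁·x₂ + 3·x₁]].
At the point, J = [[-22.0000, -8.0000], [9.7500, 8.0000]] (det J = -98.0000).
Solving J·Δ = −F gives Δ = (1.5918, -1.0026).
Then the next iterate is (x₁, x₂)₁ = (-0.4082, -2.5026).

(-0.4082, -2.5026)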